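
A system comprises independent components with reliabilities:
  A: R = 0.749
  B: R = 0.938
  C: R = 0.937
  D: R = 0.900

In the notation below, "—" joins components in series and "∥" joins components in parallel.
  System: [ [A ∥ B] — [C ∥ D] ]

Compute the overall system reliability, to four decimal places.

0.9782

Parallel (A and B): 1 − (1 − 0.749000)(1 − 0.938000) = 0.984438
Parallel (C and D): 1 − (1 − 0.937000)(1 − 0.900000) = 0.993700
Series ([0.984438] and [0.993700]): 0.984438 × 0.993700 = 0.9782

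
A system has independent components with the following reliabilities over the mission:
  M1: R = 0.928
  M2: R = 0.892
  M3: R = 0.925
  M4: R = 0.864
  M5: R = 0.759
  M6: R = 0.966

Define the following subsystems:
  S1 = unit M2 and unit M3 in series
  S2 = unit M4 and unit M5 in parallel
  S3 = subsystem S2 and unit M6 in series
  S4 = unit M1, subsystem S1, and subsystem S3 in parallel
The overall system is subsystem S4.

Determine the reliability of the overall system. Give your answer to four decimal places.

Series (M2 and M3): 0.892000 × 0.925000 = 0.825100
Parallel (M4 and M5): 1 − (1 − 0.864000)(1 − 0.759000) = 0.967224
Series ([0.967224] and M6): 0.967224 × 0.966000 = 0.934338
Parallel (M1, [0.825100], and [0.934338]): 1 − (1 − 0.928000)(1 − 0.825100)(1 − 0.934338) = 0.9992

0.9992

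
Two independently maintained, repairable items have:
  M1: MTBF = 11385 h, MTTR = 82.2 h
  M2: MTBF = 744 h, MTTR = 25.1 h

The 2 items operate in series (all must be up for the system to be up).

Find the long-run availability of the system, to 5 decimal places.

A(M1) = MTBF/(MTBF+MTTR) = 11385/(11385+82.2) = 0.992832
A(M2) = MTBF/(MTBF+MTTR) = 744/(744+25.1) = 0.967364
Series availability: 0.992832 × 0.967364 = 0.96043

0.96043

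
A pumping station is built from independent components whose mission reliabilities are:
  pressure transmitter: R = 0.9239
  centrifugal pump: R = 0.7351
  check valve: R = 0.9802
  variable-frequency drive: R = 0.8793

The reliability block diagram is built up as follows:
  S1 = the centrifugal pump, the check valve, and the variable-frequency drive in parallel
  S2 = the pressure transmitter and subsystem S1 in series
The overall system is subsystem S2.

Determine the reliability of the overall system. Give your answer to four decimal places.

Parallel (centrifugal pump, check valve, and variable-frequency drive): 1 − (1 − 0.735100)(1 − 0.980200)(1 − 0.879300) = 0.999367
Series (pressure transmitter and [0.999367]): 0.923900 × 0.999367 = 0.9233

0.9233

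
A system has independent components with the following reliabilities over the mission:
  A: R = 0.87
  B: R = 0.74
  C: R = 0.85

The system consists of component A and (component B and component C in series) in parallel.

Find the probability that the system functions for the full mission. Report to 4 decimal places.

0.9518

Series (B and C): 0.740000 × 0.850000 = 0.629000
Parallel (A and [0.629000]): 1 − (1 − 0.870000)(1 − 0.629000) = 0.9518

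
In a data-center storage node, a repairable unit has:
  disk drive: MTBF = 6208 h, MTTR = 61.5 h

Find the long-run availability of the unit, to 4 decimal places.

0.9902

A(disk drive) = MTBF/(MTBF+MTTR) = 6208/(6208+61.5) = 0.9902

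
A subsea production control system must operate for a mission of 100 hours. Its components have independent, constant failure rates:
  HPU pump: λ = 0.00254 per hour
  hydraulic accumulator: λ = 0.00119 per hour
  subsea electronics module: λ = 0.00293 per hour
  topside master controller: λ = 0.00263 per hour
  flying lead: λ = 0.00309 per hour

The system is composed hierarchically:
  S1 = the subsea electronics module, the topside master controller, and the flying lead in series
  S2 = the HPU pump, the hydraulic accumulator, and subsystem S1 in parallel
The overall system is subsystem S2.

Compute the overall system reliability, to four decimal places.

R(HPU pump) = exp(−0.00254 × 100) = 0.775692
R(hydraulic accumulator) = exp(−0.00119 × 100) = 0.887808
R(subsea electronics module) = exp(−0.00293 × 100) = 0.746022
R(topside master controller) = exp(−0.00263 × 100) = 0.768742
R(flying lead) = exp(−0.00309 × 100) = 0.734181
Series (subsea electronics module, topside master controller, and flying lead): 0.746022 × 0.768742 × 0.734181 = 0.421052
Parallel (HPU pump, hydraulic accumulator, and [0.421052]): 1 − (1 − 0.775692)(1 − 0.887808)(1 − 0.421052) = 0.9854

0.9854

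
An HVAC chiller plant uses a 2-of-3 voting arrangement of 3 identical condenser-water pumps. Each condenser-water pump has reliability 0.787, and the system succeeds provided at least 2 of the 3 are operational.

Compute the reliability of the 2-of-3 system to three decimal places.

0.883

R = Σ_{i=2}^{3} C(3,i) p^i (1−p)^{3−i} with p = 0.787
C(3,2)·0.787^2·0.213^1 = 0.39578
C(3,3)·0.787^3·0.213^0 = 0.48744
Sum = 0.883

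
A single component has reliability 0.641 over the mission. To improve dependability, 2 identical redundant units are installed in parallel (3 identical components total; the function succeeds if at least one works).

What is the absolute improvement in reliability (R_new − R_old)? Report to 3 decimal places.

R_before = 0.641
R_after = 1 − (1 − 0.641)^3 = 0.954
ΔR = 0.954 − 0.641 = 0.313

0.313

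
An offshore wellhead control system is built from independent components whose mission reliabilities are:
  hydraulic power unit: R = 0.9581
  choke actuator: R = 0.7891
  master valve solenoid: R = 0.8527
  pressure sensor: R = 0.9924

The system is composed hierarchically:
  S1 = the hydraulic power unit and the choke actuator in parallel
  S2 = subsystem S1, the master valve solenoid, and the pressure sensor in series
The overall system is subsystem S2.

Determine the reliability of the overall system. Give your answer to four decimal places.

Parallel (hydraulic power unit and choke actuator): 1 − (1 − 0.958100)(1 − 0.789100) = 0.991163
Series ([0.991163], master valve solenoid, and pressure sensor): 0.991163 × 0.852700 × 0.992400 = 0.8387

0.8387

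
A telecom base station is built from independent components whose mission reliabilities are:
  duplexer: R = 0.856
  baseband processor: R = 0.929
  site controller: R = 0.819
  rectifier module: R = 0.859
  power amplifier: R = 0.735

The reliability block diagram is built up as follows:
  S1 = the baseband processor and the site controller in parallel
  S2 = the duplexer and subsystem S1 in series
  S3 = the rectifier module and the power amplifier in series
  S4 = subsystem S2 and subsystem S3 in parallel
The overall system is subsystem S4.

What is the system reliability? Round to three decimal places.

Parallel (baseband processor and site controller): 1 − (1 − 0.92900)(1 − 0.81900) = 0.98715
Series (duplexer and [0.98715]): 0.85600 × 0.98715 = 0.84500
Series (rectifier module and power amplifier): 0.85900 × 0.73500 = 0.63137
Parallel ([0.84500] and [0.63137]): 1 − (1 − 0.84500)(1 − 0.63137) = 0.943

0.943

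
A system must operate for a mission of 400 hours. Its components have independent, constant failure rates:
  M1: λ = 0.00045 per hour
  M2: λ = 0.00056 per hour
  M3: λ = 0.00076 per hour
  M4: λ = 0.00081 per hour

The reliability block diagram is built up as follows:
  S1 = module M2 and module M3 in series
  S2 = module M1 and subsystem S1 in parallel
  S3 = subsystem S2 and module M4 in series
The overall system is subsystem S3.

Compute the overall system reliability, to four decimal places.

0.6744

R(M1) = exp(−0.00045 × 400) = 0.835270
R(M2) = exp(−0.00056 × 400) = 0.799315
R(M3) = exp(−0.00076 × 400) = 0.737861
R(M4) = exp(−0.00081 × 400) = 0.723250
Series (M2 and M3): 0.799315 × 0.737861 = 0.589783
Parallel (M1 and [0.589783]): 1 − (1 − 0.835270)(1 − 0.589783) = 0.932425
Series ([0.932425] and M4): 0.932425 × 0.723250 = 0.6744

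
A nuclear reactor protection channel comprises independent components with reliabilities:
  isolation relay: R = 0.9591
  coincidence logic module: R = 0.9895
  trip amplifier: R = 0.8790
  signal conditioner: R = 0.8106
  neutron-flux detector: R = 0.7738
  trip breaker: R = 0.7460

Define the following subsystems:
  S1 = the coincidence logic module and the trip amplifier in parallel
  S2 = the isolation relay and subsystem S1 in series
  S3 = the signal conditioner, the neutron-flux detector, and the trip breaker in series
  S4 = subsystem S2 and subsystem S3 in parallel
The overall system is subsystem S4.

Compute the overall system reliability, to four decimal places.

Parallel (coincidence logic module and trip amplifier): 1 − (1 − 0.989500)(1 − 0.879000) = 0.998730
Series (isolation relay and [0.998730]): 0.959100 × 0.998730 = 0.957882
Series (signal conditioner, neutron-flux detector, and trip breaker): 0.810600 × 0.773800 × 0.746000 = 0.467923
Parallel ([0.957882] and [0.467923]): 1 − (1 − 0.957882)(1 − 0.467923) = 0.9776

0.9776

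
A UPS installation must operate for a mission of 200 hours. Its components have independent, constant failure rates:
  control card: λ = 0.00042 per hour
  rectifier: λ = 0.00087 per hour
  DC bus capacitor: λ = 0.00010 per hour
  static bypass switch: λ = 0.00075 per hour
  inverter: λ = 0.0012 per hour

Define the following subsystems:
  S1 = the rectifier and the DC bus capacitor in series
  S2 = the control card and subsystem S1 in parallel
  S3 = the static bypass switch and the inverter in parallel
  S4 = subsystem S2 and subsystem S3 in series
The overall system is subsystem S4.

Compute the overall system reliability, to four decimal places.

R(control card) = exp(−0.00042 × 200) = 0.919431
R(rectifier) = exp(−0.00087 × 200) = 0.840297
R(DC bus capacitor) = exp(−0.00010 × 200) = 0.980199
R(static bypass switch) = exp(−0.00075 × 200) = 0.860708
R(inverter) = exp(−0.0012 × 200) = 0.786628
Series (rectifier and DC bus capacitor): 0.840297 × 0.980199 = 0.823658
Parallel (control card and [0.823658]): 1 − (1 − 0.919431)(1 − 0.823658) = 0.985792
Parallel (static bypass switch and inverter): 1 − (1 − 0.860708)(1 − 0.786628) = 0.970279
Series ([0.985792] and [0.970279]): 0.985792 × 0.970279 = 0.9565

0.9565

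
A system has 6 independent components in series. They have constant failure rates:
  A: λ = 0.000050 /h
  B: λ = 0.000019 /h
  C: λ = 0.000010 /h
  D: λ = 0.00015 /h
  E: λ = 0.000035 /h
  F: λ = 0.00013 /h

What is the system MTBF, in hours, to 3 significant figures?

2540

Series of exponential components: λ_sys = Σ λ_i
λ_sys = 0.000050 + 0.000019 + 0.000010 + 0.00015 + 0.000035 + 0.00013 = 3.9400e-04 /h
MTBF = 1 / λ_sys = 2540 h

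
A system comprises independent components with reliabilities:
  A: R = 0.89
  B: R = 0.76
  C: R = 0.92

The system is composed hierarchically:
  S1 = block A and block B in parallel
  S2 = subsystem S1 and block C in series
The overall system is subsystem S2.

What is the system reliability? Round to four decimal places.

0.8957

Parallel (A and B): 1 − (1 − 0.890000)(1 − 0.760000) = 0.973600
Series ([0.973600] and C): 0.973600 × 0.920000 = 0.8957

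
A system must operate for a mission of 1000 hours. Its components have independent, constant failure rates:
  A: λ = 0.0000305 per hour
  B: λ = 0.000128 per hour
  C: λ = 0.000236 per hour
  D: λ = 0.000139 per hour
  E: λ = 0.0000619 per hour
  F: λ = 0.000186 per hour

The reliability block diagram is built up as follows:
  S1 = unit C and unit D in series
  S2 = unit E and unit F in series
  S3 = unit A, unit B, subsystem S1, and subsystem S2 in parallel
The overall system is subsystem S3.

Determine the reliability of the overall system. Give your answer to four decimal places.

R(A) = exp(−0.0000305 × 1000) = 0.969960
R(B) = exp(−0.000128 × 1000) = 0.879853
R(C) = exp(−0.000236 × 1000) = 0.789781
R(D) = exp(−0.000139 × 1000) = 0.870228
R(E) = exp(−0.0000619 × 1000) = 0.939977
R(F) = exp(−0.000186 × 1000) = 0.830274
Series (C and D): 0.789781 × 0.870228 = 0.687290
Series (E and F): 0.939977 × 0.830274 = 0.780438
Parallel (A, B, [0.687290], and [0.780438]): 1 − (1 − 0.969960)(1 − 0.879853)(1 − 0.687290)(1 − 0.780438) = 0.9998

0.9998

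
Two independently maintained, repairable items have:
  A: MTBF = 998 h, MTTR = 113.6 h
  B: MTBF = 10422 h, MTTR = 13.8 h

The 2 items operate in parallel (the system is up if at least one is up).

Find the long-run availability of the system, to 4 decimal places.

A(A) = MTBF/(MTBF+MTTR) = 998/(998+113.6) = 0.897805
A(B) = MTBF/(MTBF+MTTR) = 10422/(10422+13.8) = 0.998678
Parallel availability: 1 − (1 − 0.897805)(1 − 0.998678) = 0.9999

0.9999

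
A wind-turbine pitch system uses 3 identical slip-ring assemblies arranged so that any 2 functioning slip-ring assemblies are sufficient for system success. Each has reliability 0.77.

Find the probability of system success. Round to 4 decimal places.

R = Σ_{i=2}^{3} C(3,i) p^i (1−p)^{3−i} with p = 0.77
C(3,2)·0.77^2·0.23^1 = 0.409101
C(3,3)·0.77^3·0.23^0 = 0.456533
Sum = 0.8656

0.8656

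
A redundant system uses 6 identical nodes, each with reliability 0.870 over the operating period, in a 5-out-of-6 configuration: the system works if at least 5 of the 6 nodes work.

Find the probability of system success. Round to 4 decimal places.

0.8224

R = Σ_{i=5}^{6} C(6,i) p^i (1−p)^{6−i} with p = 0.870
C(6,5)·0.870^5·0.130^1 = 0.388768
C(6,6)·0.870^6·0.130^0 = 0.433626
Sum = 0.8224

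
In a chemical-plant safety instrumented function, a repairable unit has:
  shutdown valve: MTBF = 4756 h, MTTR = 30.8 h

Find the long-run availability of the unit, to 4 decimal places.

0.9936

A(shutdown valve) = MTBF/(MTBF+MTTR) = 4756/(4756+30.8) = 0.9936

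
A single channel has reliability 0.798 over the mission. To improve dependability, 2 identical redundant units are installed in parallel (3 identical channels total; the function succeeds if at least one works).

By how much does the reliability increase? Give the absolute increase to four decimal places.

0.1938

R_before = 0.798
R_after = 1 − (1 − 0.798)^3 = 0.9918
ΔR = 0.9918 − 0.798 = 0.1938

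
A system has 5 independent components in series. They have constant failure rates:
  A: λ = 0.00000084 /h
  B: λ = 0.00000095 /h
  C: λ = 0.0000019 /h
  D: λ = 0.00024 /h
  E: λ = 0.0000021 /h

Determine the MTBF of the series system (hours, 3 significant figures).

4070

Series of exponential components: λ_sys = Σ λ_i
λ_sys = 0.00000084 + 0.00000095 + 0.0000019 + 0.00024 + 0.0000021 = 2.4579e-04 /h
MTBF = 1 / λ_sys = 4070 h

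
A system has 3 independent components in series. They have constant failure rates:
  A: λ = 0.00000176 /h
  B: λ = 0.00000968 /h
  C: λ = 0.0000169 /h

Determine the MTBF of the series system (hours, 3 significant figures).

Series of exponential components: λ_sys = Σ λ_i
λ_sys = 0.00000176 + 0.00000968 + 0.0000169 = 2.8340e-05 /h
MTBF = 1 / λ_sys = 35300 h

35300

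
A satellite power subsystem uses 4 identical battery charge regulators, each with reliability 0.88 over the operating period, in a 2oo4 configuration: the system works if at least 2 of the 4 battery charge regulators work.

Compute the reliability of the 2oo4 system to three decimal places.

0.994

R = Σ_{i=2}^{4} C(4,i) p^i (1−p)^{4−i} with p = 0.88
C(4,2)·0.88^2·0.12^2 = 0.06691
C(4,3)·0.88^3·0.12^1 = 0.32711
C(4,4)·0.88^4·0.12^0 = 0.59970
Sum = 0.994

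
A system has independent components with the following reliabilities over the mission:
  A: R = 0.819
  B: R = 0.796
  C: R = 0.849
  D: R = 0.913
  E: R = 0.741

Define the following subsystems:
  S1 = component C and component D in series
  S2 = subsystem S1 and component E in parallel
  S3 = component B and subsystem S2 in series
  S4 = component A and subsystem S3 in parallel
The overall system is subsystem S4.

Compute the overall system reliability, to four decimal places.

Series (C and D): 0.849000 × 0.913000 = 0.775137
Parallel ([0.775137] and E): 1 − (1 − 0.775137)(1 − 0.741000) = 0.941760
Series (B and [0.941760]): 0.796000 × 0.941760 = 0.749641
Parallel (A and [0.749641]): 1 − (1 − 0.819000)(1 − 0.749641) = 0.9547

0.9547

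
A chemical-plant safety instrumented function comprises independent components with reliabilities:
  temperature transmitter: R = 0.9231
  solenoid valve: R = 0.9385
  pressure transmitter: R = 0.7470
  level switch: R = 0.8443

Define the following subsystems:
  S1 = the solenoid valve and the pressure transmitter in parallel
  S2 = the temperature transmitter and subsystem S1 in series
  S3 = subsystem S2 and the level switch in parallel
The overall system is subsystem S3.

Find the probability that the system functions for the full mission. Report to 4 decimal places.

Parallel (solenoid valve and pressure transmitter): 1 − (1 − 0.938500)(1 − 0.747000) = 0.984441
Series (temperature transmitter and [0.984441]): 0.923100 × 0.984441 = 0.908737
Parallel ([0.908737] and level switch): 1 − (1 − 0.908737)(1 − 0.844300) = 0.9858

0.9858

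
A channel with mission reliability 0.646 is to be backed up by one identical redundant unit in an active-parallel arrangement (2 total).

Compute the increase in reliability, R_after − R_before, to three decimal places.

R_before = 0.646
R_after = 1 − (1 − 0.646)^2 = 0.875
ΔR = 0.875 − 0.646 = 0.229

0.229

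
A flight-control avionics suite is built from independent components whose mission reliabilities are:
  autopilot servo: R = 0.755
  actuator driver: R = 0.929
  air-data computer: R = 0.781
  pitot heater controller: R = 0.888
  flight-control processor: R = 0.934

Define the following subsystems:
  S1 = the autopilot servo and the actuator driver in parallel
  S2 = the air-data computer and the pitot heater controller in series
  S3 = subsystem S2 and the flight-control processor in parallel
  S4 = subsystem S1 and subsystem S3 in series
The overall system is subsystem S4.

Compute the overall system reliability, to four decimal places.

Parallel (autopilot servo and actuator driver): 1 − (1 − 0.755000)(1 − 0.929000) = 0.982605
Series (air-data computer and pitot heater controller): 0.781000 × 0.888000 = 0.693528
Parallel ([0.693528] and flight-control processor): 1 − (1 − 0.693528)(1 − 0.934000) = 0.979773
Series ([0.982605] and [0.979773]): 0.982605 × 0.979773 = 0.9627

0.9627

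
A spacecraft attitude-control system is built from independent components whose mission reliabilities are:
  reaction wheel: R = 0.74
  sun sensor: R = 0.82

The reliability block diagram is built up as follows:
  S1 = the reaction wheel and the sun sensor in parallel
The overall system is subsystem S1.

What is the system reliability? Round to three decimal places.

Parallel (reaction wheel and sun sensor): 1 − (1 − 0.74000)(1 − 0.82000) = 0.953

0.953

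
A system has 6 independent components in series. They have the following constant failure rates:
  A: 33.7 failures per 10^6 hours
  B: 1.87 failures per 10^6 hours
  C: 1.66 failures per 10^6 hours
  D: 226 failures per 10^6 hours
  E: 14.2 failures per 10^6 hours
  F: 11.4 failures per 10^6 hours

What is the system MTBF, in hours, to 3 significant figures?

3460

Series of exponential components: λ_sys = Σ λ_i
λ_sys = 0.0000337 + 0.00000187 + 0.00000166 + 0.000226 + 0.0000142 + 0.0000114 = 2.8883e-04 /h
MTBF = 1 / λ_sys = 3460 h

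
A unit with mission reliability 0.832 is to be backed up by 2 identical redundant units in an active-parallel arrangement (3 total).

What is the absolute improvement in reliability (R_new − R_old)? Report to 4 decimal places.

R_before = 0.832
R_after = 1 − (1 − 0.832)^3 = 0.9953
ΔR = 0.9953 − 0.832 = 0.1633

0.1633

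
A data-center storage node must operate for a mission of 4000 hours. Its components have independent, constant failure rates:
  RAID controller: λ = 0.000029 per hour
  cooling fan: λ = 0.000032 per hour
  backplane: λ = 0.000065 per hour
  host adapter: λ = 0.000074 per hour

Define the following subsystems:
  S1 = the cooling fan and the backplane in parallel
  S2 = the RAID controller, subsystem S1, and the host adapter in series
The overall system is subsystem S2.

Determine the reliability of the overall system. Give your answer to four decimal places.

R(RAID controller) = exp(−0.000029 × 4000) = 0.890475
R(cooling fan) = exp(−0.000032 × 4000) = 0.879853
R(backplane) = exp(−0.000065 × 4000) = 0.771052
R(host adapter) = exp(−0.000074 × 4000) = 0.743787
Parallel (cooling fan and backplane): 1 − (1 − 0.879853)(1 − 0.771052) = 0.972493
Series (RAID controller, [0.972493], and host adapter): 0.890475 × 0.972493 × 0.743787 = 0.6441

0.6441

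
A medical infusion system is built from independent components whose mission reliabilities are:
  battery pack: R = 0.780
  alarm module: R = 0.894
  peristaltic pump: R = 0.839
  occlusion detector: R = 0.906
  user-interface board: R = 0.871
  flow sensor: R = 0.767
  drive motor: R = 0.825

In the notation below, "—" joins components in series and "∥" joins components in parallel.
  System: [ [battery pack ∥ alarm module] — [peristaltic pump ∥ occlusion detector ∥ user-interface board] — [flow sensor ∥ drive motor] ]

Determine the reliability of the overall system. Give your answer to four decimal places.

Parallel (battery pack and alarm module): 1 − (1 − 0.780000)(1 − 0.894000) = 0.976680
Parallel (peristaltic pump, occlusion detector, and user-interface board): 1 − (1 − 0.839000)(1 − 0.906000)(1 − 0.871000) = 0.998048
Parallel (flow sensor and drive motor): 1 − (1 − 0.767000)(1 − 0.825000) = 0.959225
Series ([0.976680], [0.998048], and [0.959225]): 0.976680 × 0.998048 × 0.959225 = 0.9350

0.9350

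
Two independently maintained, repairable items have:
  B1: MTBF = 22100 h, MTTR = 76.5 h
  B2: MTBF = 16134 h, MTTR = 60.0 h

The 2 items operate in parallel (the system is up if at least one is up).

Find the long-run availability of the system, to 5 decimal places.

A(B1) = MTBF/(MTBF+MTTR) = 22100/(22100+76.5) = 0.996550
A(B2) = MTBF/(MTBF+MTTR) = 16134/(16134+60.0) = 0.996295
Parallel availability: 1 − (1 − 0.996550)(1 − 0.996295) = 0.99999

0.99999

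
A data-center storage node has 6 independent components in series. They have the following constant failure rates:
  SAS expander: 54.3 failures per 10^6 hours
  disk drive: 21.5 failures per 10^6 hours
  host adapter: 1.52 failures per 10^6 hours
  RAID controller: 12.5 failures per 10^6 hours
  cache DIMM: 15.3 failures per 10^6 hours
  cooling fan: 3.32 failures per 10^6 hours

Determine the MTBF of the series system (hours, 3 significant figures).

Series of exponential components: λ_sys = Σ λ_i
λ_sys = 0.0000543 + 0.0000215 + 0.00000152 + 0.0000125 + 0.0000153 + 0.00000332 = 1.0844e-04 /h
MTBF = 1 / λ_sys = 9220 h

9220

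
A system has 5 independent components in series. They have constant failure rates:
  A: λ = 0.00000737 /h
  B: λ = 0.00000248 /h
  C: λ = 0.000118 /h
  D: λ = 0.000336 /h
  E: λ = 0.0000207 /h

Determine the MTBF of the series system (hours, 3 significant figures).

2060

Series of exponential components: λ_sys = Σ λ_i
λ_sys = 0.00000737 + 0.00000248 + 0.000118 + 0.000336 + 0.0000207 = 4.8455e-04 /h
MTBF = 1 / λ_sys = 2060 h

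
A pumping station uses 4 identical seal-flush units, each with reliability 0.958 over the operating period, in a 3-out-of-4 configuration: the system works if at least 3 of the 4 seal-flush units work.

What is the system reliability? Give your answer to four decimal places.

0.9900

R = Σ_{i=3}^{4} C(4,i) p^i (1−p)^{4−i} with p = 0.958
C(4,3)·0.958^3·0.042^1 = 0.147709
C(4,4)·0.958^4·0.042^0 = 0.842291
Sum = 0.9900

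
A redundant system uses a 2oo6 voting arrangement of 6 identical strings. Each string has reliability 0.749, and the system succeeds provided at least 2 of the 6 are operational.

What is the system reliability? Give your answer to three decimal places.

R = Σ_{i=2}^{6} C(6,i) p^i (1−p)^{6−i} with p = 0.749
C(6,2)·0.749^2·0.251^4 = 0.03340
C(6,3)·0.749^3·0.251^3 = 0.13289
C(6,4)·0.749^4·0.251^2 = 0.29742
C(6,5)·0.749^5·0.251^1 = 0.35500
C(6,6)·0.749^6·0.251^0 = 0.17656
Sum = 0.995

0.995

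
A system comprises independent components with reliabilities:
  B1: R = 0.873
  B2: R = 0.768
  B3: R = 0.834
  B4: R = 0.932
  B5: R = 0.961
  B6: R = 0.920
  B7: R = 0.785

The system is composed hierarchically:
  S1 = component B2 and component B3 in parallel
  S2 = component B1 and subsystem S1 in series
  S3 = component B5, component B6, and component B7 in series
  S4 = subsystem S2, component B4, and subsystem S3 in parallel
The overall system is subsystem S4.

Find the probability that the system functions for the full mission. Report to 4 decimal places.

0.9967

Parallel (B2 and B3): 1 − (1 − 0.768000)(1 − 0.834000) = 0.961488
Series (B1 and [0.961488]): 0.873000 × 0.961488 = 0.839379
Series (B5, B6, and B7): 0.961000 × 0.920000 × 0.785000 = 0.694034
Parallel ([0.839379], B4, and [0.694034]): 1 − (1 − 0.839379)(1 − 0.932000)(1 − 0.694034) = 0.9967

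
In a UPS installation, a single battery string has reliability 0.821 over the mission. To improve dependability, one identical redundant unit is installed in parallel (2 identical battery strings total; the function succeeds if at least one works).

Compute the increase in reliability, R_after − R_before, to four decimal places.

R_before = 0.821
R_after = 1 − (1 − 0.821)^2 = 0.9680
ΔR = 0.9680 − 0.821 = 0.1470

0.1470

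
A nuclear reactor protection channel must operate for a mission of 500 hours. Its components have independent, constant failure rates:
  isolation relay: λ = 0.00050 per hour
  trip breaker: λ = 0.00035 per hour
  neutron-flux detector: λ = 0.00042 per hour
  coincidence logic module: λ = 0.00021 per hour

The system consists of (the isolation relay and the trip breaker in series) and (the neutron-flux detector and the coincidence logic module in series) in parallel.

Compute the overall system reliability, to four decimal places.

R(isolation relay) = exp(−0.00050 × 500) = 0.778801
R(trip breaker) = exp(−0.00035 × 500) = 0.839457
R(neutron-flux detector) = exp(−0.00042 × 500) = 0.810584
R(coincidence logic module) = exp(−0.00021 × 500) = 0.900325
Series (isolation relay and trip breaker): 0.778801 × 0.839457 = 0.653770
Series (neutron-flux detector and coincidence logic module): 0.810584 × 0.900325 = 0.729789
Parallel ([0.653770] and [0.729789]): 1 − (1 − 0.653770)(1 − 0.729789) = 0.9064

0.9064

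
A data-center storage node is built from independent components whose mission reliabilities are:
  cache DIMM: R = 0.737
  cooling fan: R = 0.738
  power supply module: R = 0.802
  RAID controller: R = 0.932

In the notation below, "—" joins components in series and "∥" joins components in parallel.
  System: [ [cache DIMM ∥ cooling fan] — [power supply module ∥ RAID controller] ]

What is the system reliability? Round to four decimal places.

0.9186

Parallel (cache DIMM and cooling fan): 1 − (1 − 0.737000)(1 − 0.738000) = 0.931094
Parallel (power supply module and RAID controller): 1 − (1 − 0.802000)(1 − 0.932000) = 0.986536
Series ([0.931094] and [0.986536]): 0.931094 × 0.986536 = 0.9186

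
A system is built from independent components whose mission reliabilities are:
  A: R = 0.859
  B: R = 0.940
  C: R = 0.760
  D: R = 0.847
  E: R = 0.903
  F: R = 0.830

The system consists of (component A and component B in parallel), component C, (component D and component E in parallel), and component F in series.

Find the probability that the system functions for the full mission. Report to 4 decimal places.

0.6162

Parallel (A and B): 1 − (1 − 0.859000)(1 − 0.940000) = 0.991540
Parallel (D and E): 1 − (1 − 0.847000)(1 − 0.903000) = 0.985159
Series ([0.991540], C, [0.985159], and F): 0.991540 × 0.760000 × 0.985159 × 0.830000 = 0.6162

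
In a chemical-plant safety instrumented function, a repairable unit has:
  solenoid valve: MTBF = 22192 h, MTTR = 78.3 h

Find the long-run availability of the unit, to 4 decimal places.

0.9965

A(solenoid valve) = MTBF/(MTBF+MTTR) = 22192/(22192+78.3) = 0.9965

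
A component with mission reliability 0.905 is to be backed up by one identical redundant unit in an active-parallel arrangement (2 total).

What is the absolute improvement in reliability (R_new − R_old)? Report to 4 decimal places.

0.0860

R_before = 0.905
R_after = 1 − (1 − 0.905)^2 = 0.9910
ΔR = 0.9910 − 0.905 = 0.0860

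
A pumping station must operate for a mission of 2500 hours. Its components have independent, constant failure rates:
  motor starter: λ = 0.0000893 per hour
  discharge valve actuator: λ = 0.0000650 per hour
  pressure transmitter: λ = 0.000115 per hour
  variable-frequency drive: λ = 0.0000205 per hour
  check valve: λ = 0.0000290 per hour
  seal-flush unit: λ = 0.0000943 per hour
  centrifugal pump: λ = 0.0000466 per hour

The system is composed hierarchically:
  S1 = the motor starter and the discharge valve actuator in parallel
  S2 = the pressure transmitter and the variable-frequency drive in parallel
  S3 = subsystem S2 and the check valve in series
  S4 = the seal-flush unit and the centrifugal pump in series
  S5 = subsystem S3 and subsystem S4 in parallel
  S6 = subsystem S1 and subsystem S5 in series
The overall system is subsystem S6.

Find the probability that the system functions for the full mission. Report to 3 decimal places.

0.947

R(motor starter) = exp(−0.0000893 × 2500) = 0.79991
R(discharge valve actuator) = exp(−0.0000650 × 2500) = 0.85002
R(pressure transmitter) = exp(−0.000115 × 2500) = 0.75014
R(variable-frequency drive) = exp(−0.0000205 × 2500) = 0.95004
R(check valve) = exp(−0.0000290 × 2500) = 0.93007
R(seal-flush unit) = exp(−0.0000943 × 2500) = 0.78998
R(centrifugal pump) = exp(−0.0000466 × 2500) = 0.89003
Parallel (motor starter and discharge valve actuator): 1 − (1 − 0.79991)(1 − 0.85002) = 0.96999
Parallel (pressure transmitter and variable-frequency drive): 1 − (1 − 0.75014)(1 − 0.95004) = 0.98752
Series ([0.98752] and check valve): 0.98752 × 0.93007 = 0.91846
Series (seal-flush unit and centrifugal pump): 0.78998 × 0.89003 = 0.70311
Parallel ([0.91846] and [0.70311]): 1 − (1 − 0.91846)(1 − 0.70311) = 0.97579
Series ([0.96999] and [0.97579]): 0.96999 × 0.97579 = 0.947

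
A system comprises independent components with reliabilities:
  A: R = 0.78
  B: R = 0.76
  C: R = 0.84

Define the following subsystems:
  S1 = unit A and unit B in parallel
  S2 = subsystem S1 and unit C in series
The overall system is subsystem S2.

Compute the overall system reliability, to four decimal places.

Parallel (A and B): 1 − (1 − 0.780000)(1 − 0.760000) = 0.947200
Series ([0.947200] and C): 0.947200 × 0.840000 = 0.7956

0.7956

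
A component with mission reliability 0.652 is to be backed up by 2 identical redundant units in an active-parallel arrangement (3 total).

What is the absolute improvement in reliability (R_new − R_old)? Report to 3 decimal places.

0.306

R_before = 0.652
R_after = 1 − (1 − 0.652)^3 = 0.958
ΔR = 0.958 − 0.652 = 0.306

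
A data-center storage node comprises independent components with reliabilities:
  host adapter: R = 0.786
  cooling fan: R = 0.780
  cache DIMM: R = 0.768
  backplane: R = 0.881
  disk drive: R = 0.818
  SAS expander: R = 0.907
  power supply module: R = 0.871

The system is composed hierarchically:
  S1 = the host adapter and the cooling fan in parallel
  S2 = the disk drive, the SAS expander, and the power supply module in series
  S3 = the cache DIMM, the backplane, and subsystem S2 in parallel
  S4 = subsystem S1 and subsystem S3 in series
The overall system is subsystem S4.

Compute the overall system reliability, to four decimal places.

Parallel (host adapter and cooling fan): 1 − (1 − 0.786000)(1 − 0.780000) = 0.952920
Series (disk drive, SAS expander, and power supply module): 0.818000 × 0.907000 × 0.871000 = 0.646218
Parallel (cache DIMM, backplane, and [0.646218]): 1 − (1 − 0.768000)(1 − 0.881000)(1 − 0.646218) = 0.990233
Series ([0.952920] and [0.990233]): 0.952920 × 0.990233 = 0.9436

0.9436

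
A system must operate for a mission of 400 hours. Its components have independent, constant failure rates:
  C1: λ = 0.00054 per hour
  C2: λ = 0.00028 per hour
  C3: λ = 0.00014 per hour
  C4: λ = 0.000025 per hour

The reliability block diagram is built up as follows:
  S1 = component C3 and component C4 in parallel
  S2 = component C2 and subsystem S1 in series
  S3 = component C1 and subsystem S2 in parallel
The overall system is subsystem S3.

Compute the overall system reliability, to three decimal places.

0.979

R(C1) = exp(−0.00054 × 400) = 0.80574
R(C2) = exp(−0.00028 × 400) = 0.89404
R(C3) = exp(−0.00014 × 400) = 0.94554
R(C4) = exp(−0.000025 × 400) = 0.99005
Parallel (C3 and C4): 1 − (1 − 0.94554)(1 − 0.99005) = 0.99946
Series (C2 and [0.99946]): 0.89404 × 0.99946 = 0.89356
Parallel (C1 and [0.89356]): 1 − (1 − 0.80574)(1 − 0.89356) = 0.979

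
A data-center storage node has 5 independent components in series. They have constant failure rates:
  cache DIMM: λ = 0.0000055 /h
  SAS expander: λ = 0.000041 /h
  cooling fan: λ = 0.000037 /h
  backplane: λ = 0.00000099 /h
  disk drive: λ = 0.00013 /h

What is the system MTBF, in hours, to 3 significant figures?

Series of exponential components: λ_sys = Σ λ_i
λ_sys = 0.0000055 + 0.000041 + 0.000037 + 0.00000099 + 0.00013 = 2.1449e-04 /h
MTBF = 1 / λ_sys = 4660 h

4660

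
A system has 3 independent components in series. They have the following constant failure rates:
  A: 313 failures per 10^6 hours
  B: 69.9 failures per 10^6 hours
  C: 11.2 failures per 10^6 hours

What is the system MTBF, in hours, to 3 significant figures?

Series of exponential components: λ_sys = Σ λ_i
λ_sys = 0.000313 + 0.0000699 + 0.0000112 = 3.9410e-04 /h
MTBF = 1 / λ_sys = 2540 h

2540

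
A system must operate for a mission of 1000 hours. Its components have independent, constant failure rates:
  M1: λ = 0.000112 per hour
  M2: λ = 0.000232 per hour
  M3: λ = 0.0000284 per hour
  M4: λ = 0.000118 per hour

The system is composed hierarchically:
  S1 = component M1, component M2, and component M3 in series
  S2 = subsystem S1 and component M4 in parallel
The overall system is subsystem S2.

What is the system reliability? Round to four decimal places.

R(M1) = exp(−0.000112 × 1000) = 0.894044
R(M2) = exp(−0.000232 × 1000) = 0.792946
R(M3) = exp(−0.0000284 × 1000) = 0.971999
R(M4) = exp(−0.000118 × 1000) = 0.888696
Series (M1, M2, and M3): 0.894044 × 0.792946 × 0.971999 = 0.689078
Parallel ([0.689078] and M4): 1 − (1 − 0.689078)(1 − 0.888696) = 0.9654

0.9654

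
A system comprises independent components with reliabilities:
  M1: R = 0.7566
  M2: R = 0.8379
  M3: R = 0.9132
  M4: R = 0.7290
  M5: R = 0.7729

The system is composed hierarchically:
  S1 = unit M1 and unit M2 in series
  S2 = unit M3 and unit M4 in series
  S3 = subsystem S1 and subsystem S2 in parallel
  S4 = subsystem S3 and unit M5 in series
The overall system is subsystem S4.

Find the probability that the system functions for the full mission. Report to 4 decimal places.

Series (M1 and M2): 0.756600 × 0.837900 = 0.633955
Series (M3 and M4): 0.913200 × 0.729000 = 0.665723
Parallel ([0.633955] and [0.665723]): 1 − (1 − 0.633955)(1 − 0.665723) = 0.877640
Series ([0.877640] and M5): 0.877640 × 0.772900 = 0.6783

0.6783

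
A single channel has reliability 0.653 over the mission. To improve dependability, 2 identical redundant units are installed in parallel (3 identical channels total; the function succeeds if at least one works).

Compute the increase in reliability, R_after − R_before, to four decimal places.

R_before = 0.653
R_after = 1 − (1 − 0.653)^3 = 0.9582
ΔR = 0.9582 − 0.653 = 0.3052

0.3052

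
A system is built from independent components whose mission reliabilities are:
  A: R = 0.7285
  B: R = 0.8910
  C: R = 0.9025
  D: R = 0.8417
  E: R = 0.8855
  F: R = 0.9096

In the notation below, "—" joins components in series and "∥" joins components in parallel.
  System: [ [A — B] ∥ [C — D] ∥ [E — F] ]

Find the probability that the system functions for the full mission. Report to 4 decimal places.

Series (A and B): 0.728500 × 0.891000 = 0.649094
Series (C and D): 0.902500 × 0.841700 = 0.759634
Series (E and F): 0.885500 × 0.909600 = 0.805451
Parallel ([0.649094], [0.759634], and [0.805451]): 1 − (1 − 0.649094)(1 − 0.759634)(1 − 0.805451) = 0.9836

0.9836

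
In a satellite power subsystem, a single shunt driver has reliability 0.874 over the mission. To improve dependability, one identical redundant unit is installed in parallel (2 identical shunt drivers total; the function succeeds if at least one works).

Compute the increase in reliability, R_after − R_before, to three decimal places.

0.110

R_before = 0.874
R_after = 1 − (1 − 0.874)^2 = 0.984
ΔR = 0.984 − 0.874 = 0.110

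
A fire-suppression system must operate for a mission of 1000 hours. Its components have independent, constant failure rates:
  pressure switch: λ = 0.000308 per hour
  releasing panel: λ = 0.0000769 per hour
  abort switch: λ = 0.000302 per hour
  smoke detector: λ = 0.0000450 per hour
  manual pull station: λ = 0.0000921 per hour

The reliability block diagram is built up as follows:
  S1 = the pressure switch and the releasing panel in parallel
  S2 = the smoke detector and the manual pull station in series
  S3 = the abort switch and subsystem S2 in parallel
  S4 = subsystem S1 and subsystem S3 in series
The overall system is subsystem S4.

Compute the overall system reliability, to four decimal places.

0.9476

R(pressure switch) = exp(−0.000308 × 1000) = 0.734915
R(releasing panel) = exp(−0.0000769 × 1000) = 0.925982
R(abort switch) = exp(−0.000302 × 1000) = 0.739338
R(smoke detector) = exp(−0.0000450 × 1000) = 0.955997
R(manual pull station) = exp(−0.0000921 × 1000) = 0.912014
Parallel (pressure switch and releasing panel): 1 − (1 − 0.734915)(1 − 0.925982) = 0.980379
Series (smoke detector and manual pull station): 0.955997 × 0.912014 = 0.871883
Parallel (abort switch and [0.871883]): 1 − (1 − 0.739338)(1 − 0.871883) = 0.966605
Series ([0.980379] and [0.966605]): 0.980379 × 0.966605 = 0.9476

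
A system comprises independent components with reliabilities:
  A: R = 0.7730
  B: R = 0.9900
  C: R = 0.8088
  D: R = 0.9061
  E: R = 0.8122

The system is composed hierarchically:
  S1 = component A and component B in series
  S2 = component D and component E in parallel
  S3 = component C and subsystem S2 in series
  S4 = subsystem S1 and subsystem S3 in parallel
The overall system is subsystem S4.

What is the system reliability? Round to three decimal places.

Series (A and B): 0.77300 × 0.99000 = 0.76527
Parallel (D and E): 1 − (1 − 0.90610)(1 − 0.81220) = 0.98237
Series (C and [0.98237]): 0.80880 × 0.98237 = 0.79454
Parallel ([0.76527] and [0.79454]): 1 − (1 − 0.76527)(1 − 0.79454) = 0.952

0.952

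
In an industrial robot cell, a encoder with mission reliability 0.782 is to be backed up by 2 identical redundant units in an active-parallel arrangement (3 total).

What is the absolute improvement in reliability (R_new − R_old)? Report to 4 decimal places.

0.2076

R_before = 0.782
R_after = 1 − (1 − 0.782)^3 = 0.9896
ΔR = 0.9896 − 0.782 = 0.2076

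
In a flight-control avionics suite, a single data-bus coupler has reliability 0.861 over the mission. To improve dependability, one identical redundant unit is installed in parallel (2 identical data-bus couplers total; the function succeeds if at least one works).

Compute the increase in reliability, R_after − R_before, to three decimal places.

R_before = 0.861
R_after = 1 − (1 − 0.861)^2 = 0.981
ΔR = 0.981 − 0.861 = 0.120

0.120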